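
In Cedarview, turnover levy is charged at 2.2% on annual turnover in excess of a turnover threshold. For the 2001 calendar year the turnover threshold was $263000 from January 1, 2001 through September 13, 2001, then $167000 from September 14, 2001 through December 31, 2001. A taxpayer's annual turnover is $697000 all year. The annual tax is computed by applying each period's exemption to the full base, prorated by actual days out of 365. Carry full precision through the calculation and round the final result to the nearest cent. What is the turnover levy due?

$10178.71

January 1 – September 13, 2001: 256 days, exemption $263000 → ($697000 − $263000) × 2.2% × 256/365 = $6696.6795
September 14 – December 31, 2001: 109 days, exemption $167000 → ($697000 − $167000) × 2.2% × 109/365 = $3482.0274
Total = $10178.7068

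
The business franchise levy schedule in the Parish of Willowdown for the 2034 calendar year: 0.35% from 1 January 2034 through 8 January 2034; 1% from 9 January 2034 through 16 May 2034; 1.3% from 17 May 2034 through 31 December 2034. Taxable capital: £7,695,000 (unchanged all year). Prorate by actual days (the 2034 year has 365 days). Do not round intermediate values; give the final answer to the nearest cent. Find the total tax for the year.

1 January – 8 January 2034: 8 days at 0.35% → £7,695,000 × 0.35% × 8/365 = £590.3014
9 January – 16 May 2034: 128 days at 1% → £7,695,000 × 1% × 128/365 = £26,985.2055
17 May – 31 December 2034: 229 days at 1.3% → £7,695,000 × 1.3% × 229/365 = £62,761.6849
Total = £90,337.1918

£90,337.19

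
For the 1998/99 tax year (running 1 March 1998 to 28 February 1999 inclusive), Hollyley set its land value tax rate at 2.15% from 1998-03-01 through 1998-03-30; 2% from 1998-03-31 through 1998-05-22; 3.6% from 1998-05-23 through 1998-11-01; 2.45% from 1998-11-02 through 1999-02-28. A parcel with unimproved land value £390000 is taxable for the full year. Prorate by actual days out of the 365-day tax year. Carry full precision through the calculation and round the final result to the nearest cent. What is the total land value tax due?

1998-03-01 to 1998-03-30: 30 days at 2.15% → £390000 × 2.15% × 30/365 = £689.1781
1998-03-31 to 1998-05-22: 53 days at 2% → £390000 × 2% × 53/365 = £1132.6027
1998-05-23 to 1998-11-01: 163 days at 3.6% → £390000 × 3.6% × 163/365 = £6269.9178
1998-11-02 to 1999-02-28: 119 days at 2.45% → £390000 × 2.45% × 119/365 = £3115.1918
Total = £11206.8904

£11206.89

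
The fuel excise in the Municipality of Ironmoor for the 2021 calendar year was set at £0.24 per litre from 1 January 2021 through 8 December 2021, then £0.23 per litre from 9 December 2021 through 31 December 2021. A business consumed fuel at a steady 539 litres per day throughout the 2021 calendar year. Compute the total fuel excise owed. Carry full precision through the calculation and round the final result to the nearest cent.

£47,092.43

1 January – 8 December 2021: 342 days × 539 litres/day = 184,338 litres at £0.24/litre → £44,241.12
9 December – 31 December 2021: 23 days × 539 litres/day = 12,397 litres at £0.23/litre → £2,851.31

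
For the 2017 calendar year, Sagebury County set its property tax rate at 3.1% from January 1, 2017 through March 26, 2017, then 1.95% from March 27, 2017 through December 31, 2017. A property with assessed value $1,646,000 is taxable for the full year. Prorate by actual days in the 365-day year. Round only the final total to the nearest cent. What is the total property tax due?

$36,505.12

January 1 – March 26, 2017: 85 days at 3.1% → $1,646,000 × 3.1% × 85/365 = $11,882.7671
March 27 – December 31, 2017: 280 days at 1.95% → $1,646,000 × 1.95% × 280/365 = $24,622.3562
Total = $36,505.1233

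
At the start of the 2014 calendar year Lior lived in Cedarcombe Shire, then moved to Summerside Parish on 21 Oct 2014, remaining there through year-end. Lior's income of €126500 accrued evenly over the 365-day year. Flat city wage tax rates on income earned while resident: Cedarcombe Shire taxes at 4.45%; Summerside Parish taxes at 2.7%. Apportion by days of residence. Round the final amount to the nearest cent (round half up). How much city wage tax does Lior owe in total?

€5192.57

Cedarcombe Shire, 1 Jan – 20 Oct 2014: 293 days → €126500 × 4.45% × 293/365 = €4518.8226
Summerside Parish, 21 Oct – 31 Dec 2014: 72 days → €126500 × 2.7% × 72/365 = €673.7425
Total = €5192.5651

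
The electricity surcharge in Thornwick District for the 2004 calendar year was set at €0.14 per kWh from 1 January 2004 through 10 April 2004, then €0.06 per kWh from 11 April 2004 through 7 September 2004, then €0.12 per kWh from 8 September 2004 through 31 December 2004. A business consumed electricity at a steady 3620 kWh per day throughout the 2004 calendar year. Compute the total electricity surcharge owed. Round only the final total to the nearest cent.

1 January – 10 April 2004: 101 days × 3620 kWh/day = 365,620 kWh at €0.14/kWh → €51186.80
11 April – 7 September 2004: 150 days × 3620 kWh/day = 543,000 kWh at €0.06/kWh → €32580.00
8 September – 31 December 2004: 115 days × 3620 kWh/day = 416,300 kWh at €0.12/kWh → €49956.00

€133722.80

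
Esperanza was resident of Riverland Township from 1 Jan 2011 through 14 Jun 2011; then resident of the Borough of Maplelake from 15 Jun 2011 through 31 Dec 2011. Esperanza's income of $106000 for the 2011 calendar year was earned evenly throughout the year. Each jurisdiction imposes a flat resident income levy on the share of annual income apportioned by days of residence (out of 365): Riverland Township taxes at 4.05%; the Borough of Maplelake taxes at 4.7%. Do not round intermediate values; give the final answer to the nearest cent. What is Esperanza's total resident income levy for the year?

Riverland Township, 1 Jan – 14 Jun 2011: 165 days → $106000 × 4.05% × 165/365 = $1940.6712
The Borough of Maplelake, 15 Jun – 31 Dec 2011: 200 days → $106000 × 4.7% × 200/365 = $2729.8630
Total = $4670.5342

$4670.53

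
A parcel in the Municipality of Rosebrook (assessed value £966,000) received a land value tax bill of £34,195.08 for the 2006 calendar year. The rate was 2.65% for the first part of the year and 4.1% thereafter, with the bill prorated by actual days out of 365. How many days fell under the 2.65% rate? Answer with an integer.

Let d = days at the first rate; then 365 − d days at the second rate.
£966,000 × [2.65%·d + 4.1%·(365−d)] / 365 = £34,195.08
Solving gives d = 141, so the new rate took effect on 22 May 2006.

141 days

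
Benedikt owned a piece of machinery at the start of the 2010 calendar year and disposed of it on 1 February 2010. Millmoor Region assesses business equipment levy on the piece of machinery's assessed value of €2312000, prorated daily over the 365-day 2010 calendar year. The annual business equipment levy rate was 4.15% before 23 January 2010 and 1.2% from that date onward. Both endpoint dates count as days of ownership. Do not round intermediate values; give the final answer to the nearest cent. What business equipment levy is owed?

1 January – 22 January 2010: 22 days at 4.15% → €2312000 × 4.15% × 22/365 = €5783.1671
23 January – 1 February 2010: 10 days at 1.2% → €2312000 × 1.2% × 10/365 = €760.1096
Total = €6543.2767

€6543.28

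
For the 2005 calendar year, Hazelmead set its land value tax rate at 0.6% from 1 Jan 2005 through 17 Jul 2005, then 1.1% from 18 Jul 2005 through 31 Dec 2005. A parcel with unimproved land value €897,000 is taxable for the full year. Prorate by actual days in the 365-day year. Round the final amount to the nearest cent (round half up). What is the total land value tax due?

1 Jan – 17 Jul 2005: 198 days at 0.6% → €897,000 × 0.6% × 198/365 = €2,919.5507
18 Jul – 31 Dec 2005: 167 days at 1.1% → €897,000 × 1.1% × 167/365 = €4,514.4904
Total = €7,434.0411

€7,434.04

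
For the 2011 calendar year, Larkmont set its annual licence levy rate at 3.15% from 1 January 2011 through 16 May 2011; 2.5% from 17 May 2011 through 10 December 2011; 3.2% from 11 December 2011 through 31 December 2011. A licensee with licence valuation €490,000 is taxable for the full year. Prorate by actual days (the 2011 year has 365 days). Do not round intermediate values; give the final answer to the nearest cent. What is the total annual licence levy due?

€13,634.08

1 January – 16 May 2011: 136 days at 3.15% → €490,000 × 3.15% × 136/365 = €5,751.1233
17 May – 10 December 2011: 208 days at 2.5% → €490,000 × 2.5% × 208/365 = €6,980.8219
11 December – 31 December 2011: 21 days at 3.2% → €490,000 × 3.2% × 21/365 = €902.1370
Total = €13,634.0822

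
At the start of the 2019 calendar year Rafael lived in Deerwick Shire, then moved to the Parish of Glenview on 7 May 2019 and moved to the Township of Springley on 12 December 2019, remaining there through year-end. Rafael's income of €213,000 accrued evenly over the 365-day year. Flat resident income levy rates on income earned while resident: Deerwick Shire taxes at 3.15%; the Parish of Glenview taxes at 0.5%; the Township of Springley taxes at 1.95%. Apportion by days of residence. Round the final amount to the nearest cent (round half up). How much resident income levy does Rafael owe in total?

€3,182.75

Deerwick Shire, 1 January – 6 May 2019: 126 days → €213,000 × 3.15% × 126/365 = €2,316.1562
The Parish of Glenview, 7 May – 11 December 2019: 219 days → €213,000 × 0.5% × 219/365 = €639.0000
The Township of Springley, 12 December – 31 December 2019: 20 days → €213,000 × 1.95% × 20/365 = €227.5890
Total = €3,182.7452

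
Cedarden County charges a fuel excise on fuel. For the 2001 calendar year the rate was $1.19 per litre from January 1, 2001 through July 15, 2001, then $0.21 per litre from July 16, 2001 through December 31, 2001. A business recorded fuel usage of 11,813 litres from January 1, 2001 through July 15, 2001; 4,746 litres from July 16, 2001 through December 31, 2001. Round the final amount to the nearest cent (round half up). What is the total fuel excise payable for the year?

$15,054.13

January 1 – July 15, 2001: 11,813 litres at $1.19/litre → $14,057.47
July 16 – December 31, 2001: 4,746 litres at $0.21/litre → $996.66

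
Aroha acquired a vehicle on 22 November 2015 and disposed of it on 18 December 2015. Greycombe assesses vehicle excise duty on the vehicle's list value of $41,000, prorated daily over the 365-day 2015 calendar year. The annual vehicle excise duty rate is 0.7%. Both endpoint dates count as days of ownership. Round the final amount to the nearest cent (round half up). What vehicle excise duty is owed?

Days held (22 November – 18 December 2015): 27 out of 365
Tax = $41,000 × 0.7% × 27/365 = $21.2301

$21.23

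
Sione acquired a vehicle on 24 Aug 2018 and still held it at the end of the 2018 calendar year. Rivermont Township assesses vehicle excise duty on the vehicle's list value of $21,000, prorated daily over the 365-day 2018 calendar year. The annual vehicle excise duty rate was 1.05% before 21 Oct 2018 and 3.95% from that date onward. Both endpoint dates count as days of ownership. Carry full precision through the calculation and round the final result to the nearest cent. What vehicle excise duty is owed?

24 Aug – 20 Oct 2018: 58 days at 1.05% → $21,000 × 1.05% × 58/365 = $35.0384
21 Oct – 31 Dec 2018: 72 days at 3.95% → $21,000 × 3.95% × 72/365 = $163.6274
Total = $198.6658

$198.67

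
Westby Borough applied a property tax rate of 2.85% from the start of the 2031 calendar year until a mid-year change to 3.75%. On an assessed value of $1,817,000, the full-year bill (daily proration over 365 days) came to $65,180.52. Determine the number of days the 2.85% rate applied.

Let d = days at the first rate; then 365 − d days at the second rate.
$1,817,000 × [2.85%·d + 3.75%·(365−d)] / 365 = $65,180.52
Solving gives d = 66, so the new rate took effect on 8 Mar 2031.

66 days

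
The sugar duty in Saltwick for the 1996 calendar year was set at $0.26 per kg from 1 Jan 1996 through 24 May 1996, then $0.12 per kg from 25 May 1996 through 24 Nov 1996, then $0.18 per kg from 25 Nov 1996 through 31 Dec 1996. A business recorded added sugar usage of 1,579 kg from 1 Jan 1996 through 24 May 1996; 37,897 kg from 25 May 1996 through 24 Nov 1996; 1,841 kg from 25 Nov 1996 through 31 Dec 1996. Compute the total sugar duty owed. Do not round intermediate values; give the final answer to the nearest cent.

$5,289.56

1 Jan – 24 May 1996: 1,579 kg at $0.26/kg → $410.54
25 May – 24 Nov 1996: 37,897 kg at $0.12/kg → $4,547.64
25 Nov – 31 Dec 1996: 1,841 kg at $0.18/kg → $331.38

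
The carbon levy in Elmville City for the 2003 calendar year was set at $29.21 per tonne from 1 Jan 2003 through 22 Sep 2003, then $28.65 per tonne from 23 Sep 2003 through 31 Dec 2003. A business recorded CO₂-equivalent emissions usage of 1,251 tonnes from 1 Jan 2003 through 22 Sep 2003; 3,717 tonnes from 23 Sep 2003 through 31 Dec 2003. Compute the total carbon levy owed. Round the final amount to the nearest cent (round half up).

1 Jan – 22 Sep 2003: 1,251 tonnes at $29.21/tonne → $36541.71
23 Sep – 31 Dec 2003: 3,717 tonnes at $28.65/tonne → $106492.05

$143033.76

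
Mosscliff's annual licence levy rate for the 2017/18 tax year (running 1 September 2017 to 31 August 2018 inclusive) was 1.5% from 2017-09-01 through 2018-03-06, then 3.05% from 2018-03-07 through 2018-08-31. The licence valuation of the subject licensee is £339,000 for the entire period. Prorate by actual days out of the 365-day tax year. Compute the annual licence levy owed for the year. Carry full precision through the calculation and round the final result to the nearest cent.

2017-09-01 to 2018-03-06: 187 days at 1.5% → £339,000 × 1.5% × 187/365 = £2,605.1918
2018-03-07 to 2018-08-31: 178 days at 3.05% → £339,000 × 3.05% × 178/365 = £5,042.2767
Total = £7,647.4685

£7,647.47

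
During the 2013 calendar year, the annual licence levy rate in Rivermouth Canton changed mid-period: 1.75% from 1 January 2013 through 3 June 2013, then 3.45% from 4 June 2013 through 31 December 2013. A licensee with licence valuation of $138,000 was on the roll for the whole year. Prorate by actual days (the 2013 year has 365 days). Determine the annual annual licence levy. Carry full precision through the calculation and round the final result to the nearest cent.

1 January – 3 June 2013: 154 days at 1.75% → $138,000 × 1.75% × 154/365 = $1,018.9315
4 June – 31 December 2013: 211 days at 3.45% → $138,000 × 3.45% × 211/365 = $2,752.2493
Total = $3,771.1808

$3,771.18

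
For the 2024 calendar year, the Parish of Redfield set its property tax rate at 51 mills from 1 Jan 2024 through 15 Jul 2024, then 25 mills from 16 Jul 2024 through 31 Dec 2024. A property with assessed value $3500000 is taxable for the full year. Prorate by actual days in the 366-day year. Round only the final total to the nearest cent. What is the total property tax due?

1 Jan – 15 Jul 2024: 197 days at 51 mills → $3500000 × 5.1% × 197/366 = $96077.8689
16 Jul – 31 Dec 2024: 169 days at 25 mills → $3500000 × 2.5% × 169/366 = $40403.0055
Total = $136480.8743

$136480.87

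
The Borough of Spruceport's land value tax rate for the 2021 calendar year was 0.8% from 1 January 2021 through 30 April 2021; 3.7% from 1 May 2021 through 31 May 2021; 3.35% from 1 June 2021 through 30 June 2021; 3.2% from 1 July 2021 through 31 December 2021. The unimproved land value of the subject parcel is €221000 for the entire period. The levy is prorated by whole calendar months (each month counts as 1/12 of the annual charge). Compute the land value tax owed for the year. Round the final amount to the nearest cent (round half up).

1 January – 30 April 2021: 4 months at 0.8% → €221000 × 0.8% × 4/12 = €589.3333
1 May – 31 May 2021: 1 month at 3.7% → €221000 × 3.7% × 1/12 = €681.4167
1 June – 30 June 2021: 1 month at 3.35% → €221000 × 3.35% × 1/12 = €616.9583
1 July – 31 December 2021: 6 months at 3.2% → €221000 × 3.2% × 6/12 = €3536.0000
Total = €5423.7083

€5423.71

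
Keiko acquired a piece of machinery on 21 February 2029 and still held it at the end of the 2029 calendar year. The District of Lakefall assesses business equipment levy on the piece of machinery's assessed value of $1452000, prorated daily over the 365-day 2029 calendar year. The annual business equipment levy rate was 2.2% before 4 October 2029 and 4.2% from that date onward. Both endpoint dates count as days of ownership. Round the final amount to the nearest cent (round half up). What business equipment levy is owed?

$34561.58

21 February – 3 October 2029: 225 days at 2.2% → $1452000 × 2.2% × 225/365 = $19691.5068
4 October – 31 December 2029: 89 days at 4.2% → $1452000 × 4.2% × 89/365 = $14870.0712
Total = $34561.5781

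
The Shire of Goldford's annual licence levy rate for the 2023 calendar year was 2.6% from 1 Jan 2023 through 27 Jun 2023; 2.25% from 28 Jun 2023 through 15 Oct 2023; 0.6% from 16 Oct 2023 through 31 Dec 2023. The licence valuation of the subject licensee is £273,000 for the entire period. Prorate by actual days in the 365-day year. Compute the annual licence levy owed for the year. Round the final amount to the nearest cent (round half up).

1 Jan – 27 Jun 2023: 178 days at 2.6% → £273,000 × 2.6% × 178/365 = £3,461.4904
28 Jun – 15 Oct 2023: 110 days at 2.25% → £273,000 × 2.25% × 110/365 = £1,851.1644
16 Oct – 31 Dec 2023: 77 days at 0.6% → £273,000 × 0.6% × 77/365 = £345.5507
Total = £5,658.2055

£5,658.21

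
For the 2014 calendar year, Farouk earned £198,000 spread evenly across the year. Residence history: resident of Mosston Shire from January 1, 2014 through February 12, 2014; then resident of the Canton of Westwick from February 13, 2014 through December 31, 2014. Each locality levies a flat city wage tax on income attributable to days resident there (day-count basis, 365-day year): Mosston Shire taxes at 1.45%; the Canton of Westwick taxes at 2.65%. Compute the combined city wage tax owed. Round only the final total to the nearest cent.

£4,967.09

Mosston Shire, January 1 – February 12, 2014: 43 days → £198,000 × 1.45% × 43/365 = £338.2274
The Canton of Westwick, February 13 – December 31, 2014: 322 days → £198,000 × 2.65% × 322/365 = £4,628.8603
Total = £4,967.0877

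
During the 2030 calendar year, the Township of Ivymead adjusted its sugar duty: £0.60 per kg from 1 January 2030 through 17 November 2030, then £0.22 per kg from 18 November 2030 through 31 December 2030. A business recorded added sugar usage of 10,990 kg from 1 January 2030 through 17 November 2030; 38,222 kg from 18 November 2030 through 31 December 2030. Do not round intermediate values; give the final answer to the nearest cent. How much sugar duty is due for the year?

1 January – 17 November 2030: 10,990 kg at £0.60/kg → £6,594.00
18 November – 31 December 2030: 38,222 kg at £0.22/kg → £8,408.84

£15,002.84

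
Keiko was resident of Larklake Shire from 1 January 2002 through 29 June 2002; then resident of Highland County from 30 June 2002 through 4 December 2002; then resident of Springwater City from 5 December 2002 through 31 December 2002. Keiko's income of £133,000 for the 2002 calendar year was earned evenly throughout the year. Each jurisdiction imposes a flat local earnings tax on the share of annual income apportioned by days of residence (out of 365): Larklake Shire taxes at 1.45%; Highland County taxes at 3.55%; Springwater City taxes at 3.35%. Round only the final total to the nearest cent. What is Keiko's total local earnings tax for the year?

£3,324.45

Larklake Shire, 1 January – 29 June 2002: 180 days → £133,000 × 1.45% × 180/365 = £951.0411
Highland County, 30 June – 4 December 2002: 158 days → £133,000 × 3.55% × 158/365 = £2,043.8274
Springwater City, 5 December – 31 December 2002: 27 days → £133,000 × 3.35% × 27/365 = £329.5849
Total = £3,324.4534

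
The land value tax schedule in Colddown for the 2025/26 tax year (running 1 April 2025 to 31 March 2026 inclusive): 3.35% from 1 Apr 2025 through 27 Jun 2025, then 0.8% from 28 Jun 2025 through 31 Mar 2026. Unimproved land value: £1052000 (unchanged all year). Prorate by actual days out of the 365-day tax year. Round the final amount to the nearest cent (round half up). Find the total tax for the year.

£14883.64

1 Apr – 27 Jun 2025: 88 days at 3.35% → £1052000 × 3.35% × 88/365 = £8496.7014
28 Jun 2025 – 31 Mar 2026: 277 days at 0.8% → £1052000 × 0.8% × 277/365 = £6386.9370
Total = £14883.6384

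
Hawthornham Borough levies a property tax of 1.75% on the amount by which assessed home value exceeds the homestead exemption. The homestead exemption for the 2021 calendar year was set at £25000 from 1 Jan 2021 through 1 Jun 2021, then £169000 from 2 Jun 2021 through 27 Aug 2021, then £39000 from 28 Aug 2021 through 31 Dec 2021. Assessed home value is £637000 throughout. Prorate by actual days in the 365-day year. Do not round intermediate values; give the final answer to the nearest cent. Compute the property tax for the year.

£10024.77

1 Jan – 1 Jun 2021: 152 days, exemption £25000 → (£637000 − £25000) × 1.75% × 152/365 = £4460.0548
2 Jun – 27 Aug 2021: 87 days, exemption £169000 → (£637000 − £169000) × 1.75% × 87/365 = £1952.1370
28 Aug – 31 Dec 2021: 126 days, exemption £39000 → (£637000 − £39000) × 1.75% × 126/365 = £3612.5753
Total = £10024.7671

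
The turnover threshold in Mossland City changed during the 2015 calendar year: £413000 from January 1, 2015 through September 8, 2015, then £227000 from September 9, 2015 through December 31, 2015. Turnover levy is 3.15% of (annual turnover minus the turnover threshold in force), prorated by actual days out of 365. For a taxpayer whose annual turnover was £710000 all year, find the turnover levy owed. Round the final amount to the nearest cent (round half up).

January 1 – September 8, 2015: 251 days, exemption £413000 → (£710000 − £413000) × 3.15% × 251/365 = £6433.5082
September 9 – December 31, 2015: 114 days, exemption £227000 → (£710000 − £227000) × 3.15% × 114/365 = £4751.9260
Total = £11185.4342

£11185.43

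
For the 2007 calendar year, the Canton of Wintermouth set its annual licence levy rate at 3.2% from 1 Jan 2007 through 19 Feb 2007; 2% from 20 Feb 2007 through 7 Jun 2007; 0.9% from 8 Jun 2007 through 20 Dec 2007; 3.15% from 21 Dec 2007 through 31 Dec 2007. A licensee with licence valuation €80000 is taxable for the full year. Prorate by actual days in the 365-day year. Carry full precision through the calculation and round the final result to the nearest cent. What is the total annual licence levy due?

1 Jan – 19 Feb 2007: 50 days at 3.2% → €80000 × 3.2% × 50/365 = €350.6849
20 Feb – 7 Jun 2007: 108 days at 2% → €80000 × 2% × 108/365 = €473.4247
8 Jun – 20 Dec 2007: 196 days at 0.9% → €80000 × 0.9% × 196/365 = €386.6301
21 Dec – 31 Dec 2007: 11 days at 3.15% → €80000 × 3.15% × 11/365 = €75.9452
Total = €1286.6849

€1286.68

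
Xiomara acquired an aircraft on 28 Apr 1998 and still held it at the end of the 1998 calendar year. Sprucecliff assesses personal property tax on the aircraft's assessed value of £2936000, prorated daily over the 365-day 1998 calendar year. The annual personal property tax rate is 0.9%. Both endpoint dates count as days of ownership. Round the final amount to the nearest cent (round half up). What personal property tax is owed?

Days held (28 Apr – 31 Dec 1998): 248 out of 365
Tax = £2936000 × 0.9% × 248/365 = £17953.8411

£17953.84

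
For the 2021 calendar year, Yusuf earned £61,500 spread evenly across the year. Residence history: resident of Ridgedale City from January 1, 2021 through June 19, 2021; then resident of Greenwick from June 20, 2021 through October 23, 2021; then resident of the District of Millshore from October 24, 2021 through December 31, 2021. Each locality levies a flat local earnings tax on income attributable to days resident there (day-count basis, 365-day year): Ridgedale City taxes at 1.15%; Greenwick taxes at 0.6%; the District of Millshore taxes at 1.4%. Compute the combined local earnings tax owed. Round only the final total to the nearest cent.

Ridgedale City, January 1 – June 19, 2021: 170 days → £61,500 × 1.15% × 170/365 = £329.4041
Greenwick, June 20 – October 23, 2021: 126 days → £61,500 × 0.6% × 126/365 = £127.3808
The District of Millshore, October 24 – December 31, 2021: 69 days → £61,500 × 1.4% × 69/365 = £162.7644
Total = £619.5493

£619.55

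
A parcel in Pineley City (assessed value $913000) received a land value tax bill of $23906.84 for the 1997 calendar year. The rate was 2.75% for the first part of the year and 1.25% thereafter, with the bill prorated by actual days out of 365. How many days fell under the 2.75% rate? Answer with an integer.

Let d = days at the first rate; then 365 − d days at the second rate.
$913000 × [2.75%·d + 1.25%·(365−d)] / 365 = $23906.84
Solving gives d = 333, so the new rate took effect on November 30, 1997.

333 days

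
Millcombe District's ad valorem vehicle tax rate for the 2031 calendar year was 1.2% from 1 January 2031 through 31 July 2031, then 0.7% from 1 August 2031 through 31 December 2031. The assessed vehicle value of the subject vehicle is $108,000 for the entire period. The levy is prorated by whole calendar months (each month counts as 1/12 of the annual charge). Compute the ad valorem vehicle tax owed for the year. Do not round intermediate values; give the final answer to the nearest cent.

1 January – 31 July 2031: 7 months at 1.2% → $108,000 × 1.2% × 7/12 = $756.0000
1 August – 31 December 2031: 5 months at 0.7% → $108,000 × 0.7% × 5/12 = $315.0000
Total = $1,071.0000

$1,071.00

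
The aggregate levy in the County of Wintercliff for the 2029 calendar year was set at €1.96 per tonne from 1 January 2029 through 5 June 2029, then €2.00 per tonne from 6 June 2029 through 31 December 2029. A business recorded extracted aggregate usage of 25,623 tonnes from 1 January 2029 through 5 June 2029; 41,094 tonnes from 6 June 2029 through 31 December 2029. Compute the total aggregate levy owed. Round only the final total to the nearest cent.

€132409.08

1 January – 5 June 2029: 25,623 tonnes at €1.96/tonne → €50221.08
6 June – 31 December 2029: 41,094 tonnes at €2.00/tonne → €82188.00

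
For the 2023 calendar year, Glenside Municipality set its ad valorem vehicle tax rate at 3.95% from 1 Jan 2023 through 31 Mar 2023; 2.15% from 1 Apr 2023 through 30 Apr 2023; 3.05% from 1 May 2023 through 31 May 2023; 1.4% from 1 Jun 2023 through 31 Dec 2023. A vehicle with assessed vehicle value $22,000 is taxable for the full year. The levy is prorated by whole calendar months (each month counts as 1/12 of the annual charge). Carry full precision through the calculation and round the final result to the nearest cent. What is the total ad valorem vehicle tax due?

1 Jan – 31 Mar 2023: 3 months at 3.95% → $22,000 × 3.95% × 3/12 = $217.2500
1 Apr – 30 Apr 2023: 1 month at 2.15% → $22,000 × 2.15% × 1/12 = $39.4167
1 May – 31 May 2023: 1 month at 3.05% → $22,000 × 3.05% × 1/12 = $55.9167
1 Jun – 31 Dec 2023: 7 months at 1.4% → $22,000 × 1.4% × 7/12 = $179.6667
Total = $492.2500

$492.25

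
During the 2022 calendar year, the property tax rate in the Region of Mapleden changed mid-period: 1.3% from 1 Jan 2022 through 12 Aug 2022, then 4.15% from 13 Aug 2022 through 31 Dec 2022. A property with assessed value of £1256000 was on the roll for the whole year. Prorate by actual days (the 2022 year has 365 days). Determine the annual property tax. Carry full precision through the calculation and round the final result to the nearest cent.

£30156.04

1 Jan – 12 Aug 2022: 224 days at 1.3% → £1256000 × 1.3% × 224/365 = £10020.4712
13 Aug – 31 Dec 2022: 141 days at 4.15% → £1256000 × 4.15% × 141/365 = £20135.5726
Total = £30156.0438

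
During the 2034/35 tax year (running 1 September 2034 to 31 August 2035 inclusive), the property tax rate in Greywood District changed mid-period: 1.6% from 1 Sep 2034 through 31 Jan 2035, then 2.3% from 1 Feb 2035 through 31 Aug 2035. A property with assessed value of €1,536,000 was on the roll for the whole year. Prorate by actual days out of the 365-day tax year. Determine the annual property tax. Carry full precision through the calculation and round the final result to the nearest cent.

€30,821.00

1 Sep 2034 – 31 Jan 2035: 153 days at 1.6% → €1,536,000 × 1.6% × 153/365 = €10,301.7205
1 Feb – 31 Aug 2035: 212 days at 2.3% → €1,536,000 × 2.3% × 212/365 = €20,519.2767
Total = €30,820.9973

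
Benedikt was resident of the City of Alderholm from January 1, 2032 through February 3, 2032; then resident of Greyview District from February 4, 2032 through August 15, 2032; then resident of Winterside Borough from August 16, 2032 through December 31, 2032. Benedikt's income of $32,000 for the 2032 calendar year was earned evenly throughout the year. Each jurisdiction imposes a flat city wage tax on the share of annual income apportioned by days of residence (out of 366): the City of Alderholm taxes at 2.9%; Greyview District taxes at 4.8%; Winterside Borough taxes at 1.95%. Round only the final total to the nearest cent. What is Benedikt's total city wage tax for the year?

$1,135.65

The City of Alderholm, January 1 – February 3, 2032: 34 days → $32,000 × 2.9% × 34/366 = $86.2077
Greyview District, February 4 – August 15, 2032: 194 days → $32,000 × 4.8% × 194/366 = $814.1639
Winterside Borough, August 16 – December 31, 2032: 138 days → $32,000 × 1.95% × 138/366 = $235.2787
Total = $1,135.6503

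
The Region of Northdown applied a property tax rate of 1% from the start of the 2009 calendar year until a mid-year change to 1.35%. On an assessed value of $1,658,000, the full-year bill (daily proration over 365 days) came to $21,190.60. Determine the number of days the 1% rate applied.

Let d = days at the first rate; then 365 − d days at the second rate.
$1,658,000 × [1%·d + 1.35%·(365−d)] / 365 = $21,190.60
Solving gives d = 75, so the new rate took effect on 17 March 2009.

75 days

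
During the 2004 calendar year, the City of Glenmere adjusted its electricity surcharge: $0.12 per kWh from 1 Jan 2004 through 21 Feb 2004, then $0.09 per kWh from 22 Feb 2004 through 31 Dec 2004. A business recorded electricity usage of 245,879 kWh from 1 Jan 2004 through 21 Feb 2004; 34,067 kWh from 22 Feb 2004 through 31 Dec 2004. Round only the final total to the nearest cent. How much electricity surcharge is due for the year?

1 Jan – 21 Feb 2004: 245,879 kWh at $0.12/kWh → $29,505.48
22 Feb – 31 Dec 2004: 34,067 kWh at $0.09/kWh → $3,066.03

$32,571.51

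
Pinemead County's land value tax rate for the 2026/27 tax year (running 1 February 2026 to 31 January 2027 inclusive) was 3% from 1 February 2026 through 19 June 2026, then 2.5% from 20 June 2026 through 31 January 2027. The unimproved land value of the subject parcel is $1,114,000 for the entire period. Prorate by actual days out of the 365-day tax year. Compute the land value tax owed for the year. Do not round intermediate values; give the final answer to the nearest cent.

1 February – 19 June 2026: 139 days at 3% → $1,114,000 × 3% × 139/365 = $12,727.0685
20 June 2026 – 31 January 2027: 226 days at 2.5% → $1,114,000 × 2.5% × 226/365 = $17,244.1096
Total = $29,971.1781

$29,971.18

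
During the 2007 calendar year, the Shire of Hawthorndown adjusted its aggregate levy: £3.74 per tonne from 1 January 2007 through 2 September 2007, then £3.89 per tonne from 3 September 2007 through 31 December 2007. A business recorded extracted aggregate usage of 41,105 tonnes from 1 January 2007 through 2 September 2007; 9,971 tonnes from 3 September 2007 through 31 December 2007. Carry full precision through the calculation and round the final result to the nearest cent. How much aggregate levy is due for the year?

£192,519.89

1 January – 2 September 2007: 41,105 tonnes at £3.74/tonne → £153,732.70
3 September – 31 December 2007: 9,971 tonnes at £3.89/tonne → £38,787.19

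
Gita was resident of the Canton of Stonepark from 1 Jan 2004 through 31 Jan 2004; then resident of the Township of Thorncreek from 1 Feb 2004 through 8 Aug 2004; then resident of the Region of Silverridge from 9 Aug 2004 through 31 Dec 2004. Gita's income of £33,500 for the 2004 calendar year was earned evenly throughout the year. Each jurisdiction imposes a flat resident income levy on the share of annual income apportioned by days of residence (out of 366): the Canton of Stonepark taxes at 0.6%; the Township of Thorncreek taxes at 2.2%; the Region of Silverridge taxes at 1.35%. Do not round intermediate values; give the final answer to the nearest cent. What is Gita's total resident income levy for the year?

£578.79

The Canton of Stonepark, 1 Jan – 31 Jan 2004: 31 days → £33,500 × 0.6% × 31/366 = £17.0246
The Township of Thorncreek, 1 Feb – 8 Aug 2004: 190 days → £33,500 × 2.2% × 190/366 = £382.5956
The Region of Silverridge, 9 Aug – 31 Dec 2004: 145 days → £33,500 × 1.35% × 145/366 = £179.1701
Total = £578.7903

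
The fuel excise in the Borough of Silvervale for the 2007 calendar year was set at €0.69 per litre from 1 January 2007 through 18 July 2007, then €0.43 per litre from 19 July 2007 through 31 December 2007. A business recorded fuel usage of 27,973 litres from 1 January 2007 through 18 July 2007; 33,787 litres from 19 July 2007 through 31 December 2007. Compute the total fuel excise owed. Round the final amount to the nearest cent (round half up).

1 January – 18 July 2007: 27,973 litres at €0.69/litre → €19,301.37
19 July – 31 December 2007: 33,787 litres at €0.43/litre → €14,528.41

€33,829.78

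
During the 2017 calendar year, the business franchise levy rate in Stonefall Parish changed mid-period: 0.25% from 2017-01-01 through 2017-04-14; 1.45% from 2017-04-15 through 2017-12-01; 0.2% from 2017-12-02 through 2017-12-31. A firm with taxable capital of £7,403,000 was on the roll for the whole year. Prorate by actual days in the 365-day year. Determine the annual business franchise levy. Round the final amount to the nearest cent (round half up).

£74,425.50

2017-01-01 to 2017-04-14: 104 days at 0.25% → £7,403,000 × 0.25% × 104/365 = £5,273.3699
2017-04-15 to 2017-12-01: 231 days at 1.45% → £7,403,000 × 1.45% × 231/365 = £67,935.2014
2017-12-02 to 2017-12-31: 30 days at 0.2% → £7,403,000 × 0.2% × 30/365 = £1,216.9315
Total = £74,425.5027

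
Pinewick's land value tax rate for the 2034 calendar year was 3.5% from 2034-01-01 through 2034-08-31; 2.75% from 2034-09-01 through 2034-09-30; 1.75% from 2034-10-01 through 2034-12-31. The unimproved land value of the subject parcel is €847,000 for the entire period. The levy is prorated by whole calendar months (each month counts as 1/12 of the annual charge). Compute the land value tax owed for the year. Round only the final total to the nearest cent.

2034-01-01 to 2034-08-31: 8 months at 3.5% → €847,000 × 3.5% × 8/12 = €19,763.3333
2034-09-01 to 2034-09-30: 1 month at 2.75% → €847,000 × 2.75% × 1/12 = €1,941.0417
2034-10-01 to 2034-12-31: 3 months at 1.75% → €847,000 × 1.75% × 3/12 = €3,705.6250
Total = €25,410.0000

€25,410.00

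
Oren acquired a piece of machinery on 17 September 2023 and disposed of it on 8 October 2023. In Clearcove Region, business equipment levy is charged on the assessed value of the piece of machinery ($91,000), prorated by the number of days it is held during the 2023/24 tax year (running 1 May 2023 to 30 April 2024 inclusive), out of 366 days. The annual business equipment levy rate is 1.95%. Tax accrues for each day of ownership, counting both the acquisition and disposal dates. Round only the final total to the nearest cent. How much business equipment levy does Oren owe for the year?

Days held (17 September – 8 October 2023): 22 out of 366
Tax = $91,000 × 1.95% × 22/366 = $106.6639

$106.66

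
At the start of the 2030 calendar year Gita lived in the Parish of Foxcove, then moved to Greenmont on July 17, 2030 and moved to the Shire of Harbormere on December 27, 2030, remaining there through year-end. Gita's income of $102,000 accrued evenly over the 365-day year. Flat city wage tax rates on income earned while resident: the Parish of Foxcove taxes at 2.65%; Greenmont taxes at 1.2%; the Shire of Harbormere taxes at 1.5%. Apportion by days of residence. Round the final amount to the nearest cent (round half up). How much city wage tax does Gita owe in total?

$2,026.45

The Parish of Foxcove, January 1 – July 16, 2030: 197 days → $102,000 × 2.65% × 197/365 = $1,458.8795
Greenmont, July 17 – December 26, 2030: 163 days → $102,000 × 1.2% × 163/365 = $546.6082
The Shire of Harbormere, December 27 – December 31, 2030: 5 days → $102,000 × 1.5% × 5/365 = $20.9589
Total = $2,026.4466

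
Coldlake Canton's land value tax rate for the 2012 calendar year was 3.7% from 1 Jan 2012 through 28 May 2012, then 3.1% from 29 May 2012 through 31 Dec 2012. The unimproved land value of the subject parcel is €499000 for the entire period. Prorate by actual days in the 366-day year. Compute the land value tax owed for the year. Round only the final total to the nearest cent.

€16687.87

1 Jan – 28 May 2012: 149 days at 3.7% → €499000 × 3.7% × 149/366 = €7516.3579
29 May – 31 Dec 2012: 217 days at 3.1% → €499000 × 3.1% × 217/366 = €9171.5109
Total = €16687.8689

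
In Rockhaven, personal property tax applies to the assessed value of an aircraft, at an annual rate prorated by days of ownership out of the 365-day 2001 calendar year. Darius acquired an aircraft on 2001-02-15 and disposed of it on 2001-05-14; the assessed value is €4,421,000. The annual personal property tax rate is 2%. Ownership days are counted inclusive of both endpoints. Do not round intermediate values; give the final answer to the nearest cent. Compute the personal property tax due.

Days held (2001-02-15 to 2001-05-14): 89 out of 365
Tax = €4,421,000 × 2% × 89/365 = €21,559.9452

€21,559.95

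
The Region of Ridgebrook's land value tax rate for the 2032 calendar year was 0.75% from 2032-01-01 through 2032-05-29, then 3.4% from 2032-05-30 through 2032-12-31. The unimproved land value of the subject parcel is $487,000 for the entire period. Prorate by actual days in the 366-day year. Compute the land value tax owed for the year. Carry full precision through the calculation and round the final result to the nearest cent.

2032-01-01 to 2032-05-29: 150 days at 0.75% → $487,000 × 0.75% × 150/366 = $1,496.9262
2032-05-30 to 2032-12-31: 216 days at 3.4% → $487,000 × 3.4% × 216/366 = $9,771.9344
Total = $11,268.8607

$11,268.86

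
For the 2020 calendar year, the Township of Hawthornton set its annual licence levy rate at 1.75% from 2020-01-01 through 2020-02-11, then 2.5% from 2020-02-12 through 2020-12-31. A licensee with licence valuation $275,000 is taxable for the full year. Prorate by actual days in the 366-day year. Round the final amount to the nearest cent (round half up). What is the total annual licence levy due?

2020-01-01 to 2020-02-11: 42 days at 1.75% → $275,000 × 1.75% × 42/366 = $552.2541
2020-02-12 to 2020-12-31: 324 days at 2.5% → $275,000 × 2.5% × 324/366 = $6,086.0656
Total = $6,638.3197

$6,638.32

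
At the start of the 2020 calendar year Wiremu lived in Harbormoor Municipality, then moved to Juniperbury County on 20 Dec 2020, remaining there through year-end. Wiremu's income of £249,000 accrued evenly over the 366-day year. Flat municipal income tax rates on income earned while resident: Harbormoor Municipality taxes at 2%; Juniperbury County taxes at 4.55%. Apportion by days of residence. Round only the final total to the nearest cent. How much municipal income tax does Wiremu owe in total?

Harbormoor Municipality, 1 Jan – 19 Dec 2020: 354 days → £249,000 × 2% × 354/366 = £4,816.7213
Juniperbury County, 20 Dec – 31 Dec 2020: 12 days → £249,000 × 4.55% × 12/366 = £371.4590
Total = £5,188.1803

£5,188.18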